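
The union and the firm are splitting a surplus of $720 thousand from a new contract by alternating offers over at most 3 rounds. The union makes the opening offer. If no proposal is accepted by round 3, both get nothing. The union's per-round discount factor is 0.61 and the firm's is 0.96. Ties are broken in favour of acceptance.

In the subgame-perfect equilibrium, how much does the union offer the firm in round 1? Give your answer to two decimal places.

Round 3 (the union proposes): the firm will accept anything ≥ 0, so the union offers 0 and keeps 720.
Round 2 (the firm proposes): the union can get 720 next round, worth 0.61 × 720 = 439.2 now; the firm offers that and keeps 280.8.
Round 1 (the union proposes): the firm can get 280.8 next round, worth 0.96 × 280.8 = 269.568 now; the union offers that and keeps 450.432.

269.57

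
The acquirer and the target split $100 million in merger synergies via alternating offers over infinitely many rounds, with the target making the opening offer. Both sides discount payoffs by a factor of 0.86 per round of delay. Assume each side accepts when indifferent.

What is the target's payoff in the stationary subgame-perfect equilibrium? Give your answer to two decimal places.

In a stationary SPE each proposer offers the other exactly their discounted continuation value.
If the target keeps x when proposing and the acquirer keeps y when proposing, then x = 100 − 0.86y and y = 100 − 0.86x.
Solving: x = 100(1 − 0.86) / (1 − 0.86·0.86) = 14 / 0.2604 ≈ 53.7634.
The acquirer gets 100 − 53.7634 ≈ 46.2366.

53.76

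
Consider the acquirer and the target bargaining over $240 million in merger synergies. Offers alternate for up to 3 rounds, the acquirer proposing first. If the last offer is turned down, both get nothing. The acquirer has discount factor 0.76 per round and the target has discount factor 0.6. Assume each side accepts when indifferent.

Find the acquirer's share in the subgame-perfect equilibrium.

By backward induction:
Round 3 (the acquirer proposes): the target will accept anything ≥ 0, so the acquirer offers 0 and keeps 240.
Round 2 (the target proposes): the acquirer can get 240 next round, worth 0.76 × 240 = 182.4 now, so the target offers 182.4, keeping 57.6.
Round 1 (the acquirer proposes): the target can get 57.6 next round, worth 0.6 × 57.6 = 34.56 now; the acquirer offers that and keeps 205.44.

205.44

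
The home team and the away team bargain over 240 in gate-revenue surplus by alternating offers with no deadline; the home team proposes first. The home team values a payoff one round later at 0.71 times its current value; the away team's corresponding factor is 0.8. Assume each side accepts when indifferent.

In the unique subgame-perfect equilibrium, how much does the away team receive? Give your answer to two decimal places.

In a stationary SPE each proposer offers the other exactly their discounted continuation value.
If the home team keeps x when proposing and the away team keeps y when proposing, then x = 240 − 0.8y and y = 240 − 0.71x.
Solving: x = 240(1 − 0.8) / (1 − 0.71·0.8) = 48 / 0.432 ≈ 111.1111.
The away team gets 240 − 111.1111 ≈ 128.8889.

128.89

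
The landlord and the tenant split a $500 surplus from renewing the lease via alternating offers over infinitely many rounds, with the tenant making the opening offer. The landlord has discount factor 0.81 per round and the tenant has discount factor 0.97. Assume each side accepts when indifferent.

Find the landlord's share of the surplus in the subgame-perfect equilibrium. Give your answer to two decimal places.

Let x be the tenant's share when the tenant proposes and y be the landlord's share when the landlord proposes.
The landlord accepts iff offered ≥ 0.81·y, so x = 500 − 0.81y. Symmetrically y = 500 − 0.97x.
Substituting: x = 500 − 0.81(500 − 0.97x), giving x(1 − 0.97·0.81) = 500(1 − 0.81).
So x = 500 × 0.19 / 0.2143 ≈ 443.3038, and the landlord receives 500 − x ≈ 56.6962.

56.70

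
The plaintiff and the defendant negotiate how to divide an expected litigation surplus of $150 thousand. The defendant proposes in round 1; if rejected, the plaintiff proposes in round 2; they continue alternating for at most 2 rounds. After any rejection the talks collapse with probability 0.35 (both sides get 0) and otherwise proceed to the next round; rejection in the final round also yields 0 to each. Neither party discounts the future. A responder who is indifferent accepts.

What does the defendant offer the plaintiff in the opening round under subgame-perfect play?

97.5

Round 2 (the plaintiff proposes): the defendant will accept anything ≥ 0, so the plaintiff offers 0 and keeps 150.
Round 1 (the defendant proposes): rejecting gives the plaintiff an expected 0.65 × 150 = 97.5. The defendant offers 97.5 and keeps 150 − 97.5 = 52.5.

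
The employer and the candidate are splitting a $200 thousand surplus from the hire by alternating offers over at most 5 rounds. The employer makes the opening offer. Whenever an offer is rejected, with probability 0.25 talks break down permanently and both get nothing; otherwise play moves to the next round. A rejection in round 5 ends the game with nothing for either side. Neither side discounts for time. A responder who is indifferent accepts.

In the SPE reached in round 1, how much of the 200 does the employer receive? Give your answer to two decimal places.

141.41

By backward induction:
Round 5 (the employer proposes): the candidate will accept anything ≥ 0, so the employer offers 0 and keeps 200.
Round 4 (the candidate proposes): rejecting gives the employer an expected 0.75 × 200 = 150, so the candidate offers 150, keeping 50.
Round 3 (the employer proposes): rejecting gives the candidate an expected 0.75 × 50 = 37.5. The employer offers 37.5 and keeps 200 − 37.5 = 162.5.
Round 2 (the candidate proposes): rejecting gives the employer an expected 0.75 × 162.5 = 121.875; the candidate offers that and keeps 78.125.
Round 1 (the employer proposes): rejecting gives the candidate an expected 0.75 × 78.125 = 58.59375; the employer offers that and keeps 141.40625.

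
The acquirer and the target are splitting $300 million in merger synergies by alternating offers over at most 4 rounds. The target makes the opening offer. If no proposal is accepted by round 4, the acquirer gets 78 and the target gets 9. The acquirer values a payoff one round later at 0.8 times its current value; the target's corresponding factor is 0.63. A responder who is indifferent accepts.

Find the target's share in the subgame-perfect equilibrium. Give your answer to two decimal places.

Round 4 (the acquirer proposes): the target gets 9 if talks fail, so the acquirer offers 9 and keeps 291.
Round 3 (the target proposes): the acquirer can get 291 next round, worth 0.8 × 291 = 232.8 now, so the target offers 232.8, keeping 67.2.
Round 2 (the acquirer proposes): the target can get 67.2 next round, worth 0.63 × 67.2 = 42.336 now; the acquirer offers that and keeps 257.664.
Round 1 (the target proposes): the acquirer can get 257.664 next round, worth 0.8 × 257.664 = 206.1312 now, so the target offers 206.1312, keeping 93.8688.

93.87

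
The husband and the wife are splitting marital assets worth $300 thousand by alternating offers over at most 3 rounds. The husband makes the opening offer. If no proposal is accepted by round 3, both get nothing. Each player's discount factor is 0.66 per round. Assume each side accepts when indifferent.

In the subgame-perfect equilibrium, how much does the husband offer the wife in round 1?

Round 3 (the husband proposes): the wife will accept anything ≥ 0, so the husband offers 0 and keeps 300.
Round 2 (the wife proposes): the husband can get 300 next round, worth 0.66 × 300 = 198 now. The wife offers 198 and keeps 300 − 198 = 102.
Round 1 (the husband proposes): the wife can get 102 next round, worth 0.66 × 102 = 67.32 now; the husband offers that and keeps 232.68.

67.32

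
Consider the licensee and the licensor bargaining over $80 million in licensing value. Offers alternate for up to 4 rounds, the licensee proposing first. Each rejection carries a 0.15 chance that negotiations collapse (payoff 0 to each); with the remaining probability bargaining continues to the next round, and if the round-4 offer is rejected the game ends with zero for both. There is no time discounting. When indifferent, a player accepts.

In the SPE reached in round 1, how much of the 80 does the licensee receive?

20.67

Round 4 (the licensor proposes): rejection yields 0 for the licensee; the licensor offers 0 and keeps 80.
Round 3 (the licensee proposes): rejecting gives the licensor an expected 0.85 × 80 = 68. The licensee offers 68 and keeps 80 − 68 = 12.
Round 2 (the licensor proposes): rejecting gives the licensee an expected 0.85 × 12 = 10.2, so the licensor offers 10.2, keeping 69.8.
Round 1 (the licensee proposes): rejecting gives the licensor an expected 0.85 × 69.8 = 59.33. The licensee offers 59.33 and keeps 80 − 59.33 = 20.67.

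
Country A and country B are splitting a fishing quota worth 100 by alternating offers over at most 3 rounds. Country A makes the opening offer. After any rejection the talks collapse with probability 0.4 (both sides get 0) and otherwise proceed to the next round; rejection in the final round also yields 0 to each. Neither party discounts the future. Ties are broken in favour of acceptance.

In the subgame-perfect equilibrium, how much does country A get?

76

Round 3 (country A proposes): country B will accept anything ≥ 0, so country A offers 0 and keeps 100.
Round 2 (country B proposes): rejecting gives country A an expected 0.6 × 100 = 60, so country B offers 60, keeping 40.
Round 1 (country A proposes): rejecting gives country B an expected 0.6 × 40 = 24. Country A offers 24 and keeps 100 − 24 = 76.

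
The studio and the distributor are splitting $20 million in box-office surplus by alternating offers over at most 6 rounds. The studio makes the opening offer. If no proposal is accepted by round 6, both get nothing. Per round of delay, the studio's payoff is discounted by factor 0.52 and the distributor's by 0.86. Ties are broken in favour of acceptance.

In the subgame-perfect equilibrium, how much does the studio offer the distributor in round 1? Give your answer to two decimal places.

Round 6 (the distributor proposes): rejection yields 0 for the studio; the distributor offers 0 and keeps 20.
Round 5 (the studio proposes): the distributor can get 20 next round, worth 0.86 × 20 = 17.2 now; the studio offers that and keeps 2.8.
Round 4 (the distributor proposes): the studio can get 2.8 next round, worth 0.52 × 2.8 = 1.456 now. The distributor offers 1.456 and keeps 20 − 1.456 = 18.544.
Round 3 (the studio proposes): the distributor can get 18.544 next round, worth 0.86 × 18.544 = 15.94784 now, so the studio offers 15.94784, keeping 4.05216.
Round 2 (the distributor proposes): the studio can get 4.05216 next round, worth 0.52 × 4.05216 = 2.1071232 now. The distributor offers 2.1071232 and keeps 20 − 2.1071232 = 17.8928768.
Round 1 (the studio proposes): the distributor can get 17.8928768 next round, worth 0.86 × 17.8928768 = 15.387874048 now; the studio offers that and keeps 4.612125952.

15.39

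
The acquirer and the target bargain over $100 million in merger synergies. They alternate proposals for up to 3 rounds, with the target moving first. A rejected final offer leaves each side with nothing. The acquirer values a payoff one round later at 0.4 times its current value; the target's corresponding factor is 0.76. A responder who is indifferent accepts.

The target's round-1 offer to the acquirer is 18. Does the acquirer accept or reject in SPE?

Round 3 (the target proposes): rejection yields 0 for the acquirer; the target offers 0 and keeps 100.
Round 2 (the acquirer proposes): the target can get 100 next round, worth 0.76 × 100 = 76 now. The acquirer offers 76 and keeps 100 − 76 = 24.
So by rejecting in round 1, the acquirer gets 24 next round, worth 0.4 × 24 = 9.6 now.
Offer 18 ≥ 9.6, so the acquirer accepts.

Accept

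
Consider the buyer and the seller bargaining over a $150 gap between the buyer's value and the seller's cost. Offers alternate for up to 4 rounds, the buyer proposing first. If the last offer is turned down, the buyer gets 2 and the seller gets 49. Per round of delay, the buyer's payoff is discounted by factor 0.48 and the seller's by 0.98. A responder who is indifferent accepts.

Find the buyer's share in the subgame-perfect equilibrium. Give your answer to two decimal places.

5.33

Round 4 (the seller proposes): the buyer gets 2 if talks fail, so the seller offers 2 and keeps 148.
Round 3 (the buyer proposes): the seller can get 148 next round, worth 0.98 × 148 = 145.04 now, so the buyer offers 145.04, keeping 4.96.
Round 2 (the seller proposes): the buyer can get 4.96 next round, worth 0.48 × 4.96 = 2.3808 now; the seller offers that and keeps 147.6192.
Round 1 (the buyer proposes): the seller can get 147.6192 next round, worth 0.98 × 147.6192 = 144.666816 now. The buyer offers 144.666816 and keeps 150 − 144.666816 = 5.333184.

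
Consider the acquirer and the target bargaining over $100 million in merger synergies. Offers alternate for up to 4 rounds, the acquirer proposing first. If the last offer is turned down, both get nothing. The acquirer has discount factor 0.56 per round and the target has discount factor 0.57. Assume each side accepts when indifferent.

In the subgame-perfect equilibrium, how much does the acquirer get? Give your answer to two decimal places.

Round 4 (the target proposes): the acquirer will accept anything ≥ 0, so the target offers 0 and keeps 100.
Round 3 (the acquirer proposes): the target can get 100 next round, worth 0.57 × 100 = 57 now, so the acquirer offers 57, keeping 43.
Round 2 (the target proposes): the acquirer can get 43 next round, worth 0.56 × 43 = 24.08 now, so the target offers 24.08, keeping 75.92.
Round 1 (the acquirer proposes): the target can get 75.92 next round, worth 0.57 × 75.92 = 43.2744 now; the acquirer offers that and keeps 56.7256.

56.73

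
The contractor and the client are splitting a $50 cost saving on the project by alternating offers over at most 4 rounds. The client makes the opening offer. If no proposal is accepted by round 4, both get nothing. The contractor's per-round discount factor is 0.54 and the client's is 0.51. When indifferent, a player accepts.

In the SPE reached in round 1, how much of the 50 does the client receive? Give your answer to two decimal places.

Round 4 (the contractor proposes): rejection yields 0 for the client; the contractor offers 0 and keeps 50.
Round 3 (the client proposes): the contractor can get 50 next round, worth 0.54 × 50 = 27 now, so the client offers 27, keeping 23.
Round 2 (the contractor proposes): the client can get 23 next round, worth 0.51 × 23 = 11.73 now; the contractor offers that and keeps 38.27.
Round 1 (the client proposes): the contractor can get 38.27 next round, worth 0.54 × 38.27 = 20.6658 now, so the client offers 20.6658, keeping 29.3342.

29.33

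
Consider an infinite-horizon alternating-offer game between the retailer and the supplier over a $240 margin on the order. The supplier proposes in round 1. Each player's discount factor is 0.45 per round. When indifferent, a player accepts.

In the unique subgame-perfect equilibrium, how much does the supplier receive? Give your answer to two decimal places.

165.52

In a stationary SPE each proposer offers the other exactly their discounted continuation value.
If the supplier keeps x when proposing and the retailer keeps y when proposing, then x = 240 − 0.45y and y = 240 − 0.45x.
Solving: x = 240(1 − 0.45) / (1 − 0.45·0.45) = 132 / 0.7975 ≈ 165.5172.
The retailer gets 240 − 165.5172 ≈ 74.4828.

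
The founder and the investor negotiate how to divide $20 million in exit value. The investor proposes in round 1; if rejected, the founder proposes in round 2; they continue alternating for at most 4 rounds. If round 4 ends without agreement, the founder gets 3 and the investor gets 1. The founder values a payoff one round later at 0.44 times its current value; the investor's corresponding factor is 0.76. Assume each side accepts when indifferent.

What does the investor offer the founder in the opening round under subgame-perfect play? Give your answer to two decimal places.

Round 4 (the founder proposes): the investor gets 1 if talks fail, so the founder offers 1 and keeps 19.
Round 3 (the investor proposes): the founder can get 19 next round, worth 0.44 × 19 = 8.36 now; the investor offers that and keeps 11.64.
Round 2 (the founder proposes): the investor can get 11.64 next round, worth 0.76 × 11.64 = 8.8464 now; the founder offers that and keeps 11.1536.
Round 1 (the investor proposes): the founder can get 11.1536 next round, worth 0.44 × 11.1536 = 4.907584 now. The investor offers 4.907584 and keeps 20 − 4.907584 = 15.092416.

4.91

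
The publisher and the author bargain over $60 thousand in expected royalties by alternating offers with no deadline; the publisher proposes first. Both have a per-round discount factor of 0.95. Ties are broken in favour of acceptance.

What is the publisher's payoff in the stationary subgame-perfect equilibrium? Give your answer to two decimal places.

30.77

Let x be the publisher's share when the publisher proposes and y be the author's share when the author proposes.
The author accepts iff offered ≥ 0.95·y, so x = 60 − 0.95y. Symmetrically y = 60 − 0.95x.
Substituting: x = 60 − 0.95(60 − 0.95x), giving x(1 − 0.95·0.95) = 60(1 − 0.95).
So x = 60 × 0.05 / 0.0975 ≈ 30.7692, and the author receives 60 − x ≈ 29.2308.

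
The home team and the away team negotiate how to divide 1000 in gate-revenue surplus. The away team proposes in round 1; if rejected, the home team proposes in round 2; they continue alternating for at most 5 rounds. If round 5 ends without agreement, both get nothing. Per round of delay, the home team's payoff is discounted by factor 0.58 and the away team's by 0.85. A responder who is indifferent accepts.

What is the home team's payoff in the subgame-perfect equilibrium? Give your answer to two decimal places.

By backward induction:
Round 5 (the away team proposes): the home team will accept anything ≥ 0, so the away team offers 0 and keeps 1000.
Round 4 (the home team proposes): the away team can get 1000 next round, worth 0.85 × 1000 = 850 now, so the home team offers 850, keeping 150.
Round 3 (the away team proposes): the home team can get 150 next round, worth 0.58 × 150 = 87 now; the away team offers that and keeps 913.
Round 2 (the home team proposes): the away team can get 913 next round, worth 0.85 × 913 = 776.05 now, so the home team offers 776.05, keeping 223.95.
Round 1 (the away team proposes): the home team can get 223.95 next round, worth 0.58 × 223.95 = 129.891 now, so the away team offers 129.891, keeping 870.109.

129.89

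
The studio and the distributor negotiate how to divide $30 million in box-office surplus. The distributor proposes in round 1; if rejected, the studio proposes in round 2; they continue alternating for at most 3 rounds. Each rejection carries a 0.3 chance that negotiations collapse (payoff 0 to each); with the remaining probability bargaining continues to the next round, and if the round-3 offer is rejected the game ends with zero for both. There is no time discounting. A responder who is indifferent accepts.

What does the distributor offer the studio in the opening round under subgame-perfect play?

Round 3 (the distributor proposes): the studio will accept anything ≥ 0, so the distributor offers 0 and keeps 30.
Round 2 (the studio proposes): rejecting gives the distributor an expected 0.7 × 30 = 21. The studio offers 21 and keeps 30 − 21 = 9.
Round 1 (the distributor proposes): rejecting gives the studio an expected 0.7 × 9 = 6.3. The distributor offers 6.3 and keeps 30 − 6.3 = 23.7.

6.3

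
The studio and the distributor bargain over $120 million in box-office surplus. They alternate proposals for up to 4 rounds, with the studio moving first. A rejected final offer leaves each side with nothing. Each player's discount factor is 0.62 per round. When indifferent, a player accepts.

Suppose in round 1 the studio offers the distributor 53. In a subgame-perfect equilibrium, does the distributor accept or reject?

Reject

Work out the distributor's continuation value if the offer is rejected.
Round 4 (the distributor proposes): the studio will accept anything ≥ 0, so the distributor offers 0 and keeps 120.
Round 3 (the studio proposes): the distributor can get 120 next round, worth 0.62 × 120 = 74.4 now. The studio offers 74.4 and keeps 120 − 74.4 = 45.6.
Round 2 (the distributor proposes): the studio can get 45.6 next round, worth 0.62 × 45.6 = 28.272 now, so the distributor offers 28.272, keeping 91.728.
So by rejecting in round 1, the distributor gets 91.728 next round, worth 0.62 × 91.728 = 56.87136 now.
Offer 53 < 56.87136, so the distributor rejects.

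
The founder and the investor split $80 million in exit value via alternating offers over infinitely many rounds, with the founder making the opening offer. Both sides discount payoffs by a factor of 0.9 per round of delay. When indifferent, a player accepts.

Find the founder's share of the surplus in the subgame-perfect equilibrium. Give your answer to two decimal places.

42.11

In a stationary SPE each proposer offers the other exactly their discounted continuation value.
If the founder keeps x when proposing and the investor keeps y when proposing, then x = 80 − 0.9y and y = 80 − 0.9x.
Solving: x = 80(1 − 0.9) / (1 − 0.9·0.9) = 8 / 0.19 ≈ 42.1053.
The investor gets 80 − 42.1053 ≈ 37.8947.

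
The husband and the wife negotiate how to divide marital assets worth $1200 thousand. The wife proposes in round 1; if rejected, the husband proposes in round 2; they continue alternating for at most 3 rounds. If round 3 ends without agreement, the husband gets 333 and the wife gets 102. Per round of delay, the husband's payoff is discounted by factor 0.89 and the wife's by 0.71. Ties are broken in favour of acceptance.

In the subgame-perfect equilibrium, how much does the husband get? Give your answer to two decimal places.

520.14

Solve by backward induction from round 3.
Round 3 (the wife proposes): the husband gets 333 if talks fail, so the wife offers 333 and keeps 867.
Round 2 (the husband proposes): the wife can get 867 next round, worth 0.71 × 867 = 615.57 now. The husband offers 615.57 and keeps 1200 − 615.57 = 584.43.
Round 1 (the wife proposes): the husband can get 584.43 next round, worth 0.89 × 584.43 = 520.1427 now; the wife offers that and keeps 679.8573.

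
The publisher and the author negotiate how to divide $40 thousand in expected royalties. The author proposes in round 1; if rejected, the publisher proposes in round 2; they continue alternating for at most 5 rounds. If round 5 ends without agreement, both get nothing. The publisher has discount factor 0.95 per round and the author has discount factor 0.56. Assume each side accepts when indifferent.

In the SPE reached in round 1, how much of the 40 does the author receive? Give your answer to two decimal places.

Round 5 (the author proposes): the publisher will accept anything ≥ 0, so the author offers 0 and keeps 40.
Round 4 (the publisher proposes): the author can get 40 next round, worth 0.56 × 40 = 22.4 now. The publisher offers 22.4 and keeps 40 − 22.4 = 17.6.
Round 3 (the author proposes): the publisher can get 17.6 next round, worth 0.95 × 17.6 = 16.72 now; the author offers that and keeps 23.28.
Round 2 (the publisher proposes): the author can get 23.28 next round, worth 0.56 × 23.28 = 13.0368 now, so the publisher offers 13.0368, keeping 26.9632.
Round 1 (the author proposes): the publisher can get 26.9632 next round, worth 0.95 × 26.9632 = 25.61504 now, so the author offers 25.61504, keeping 14.38496.

14.38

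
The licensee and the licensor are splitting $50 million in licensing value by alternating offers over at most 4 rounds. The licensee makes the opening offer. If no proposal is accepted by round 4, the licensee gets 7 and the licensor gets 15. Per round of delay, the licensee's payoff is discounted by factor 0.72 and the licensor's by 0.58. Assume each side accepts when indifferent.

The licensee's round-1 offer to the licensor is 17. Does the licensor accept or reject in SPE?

Reject

Round 4 (the licensor proposes): the licensee gets 7 if talks fail, so the licensor offers 7 and keeps 43.
Round 3 (the licensee proposes): the licensor can get 43 next round, worth 0.58 × 43 = 24.94 now; the licensee offers that and keeps 25.06.
Round 2 (the licensor proposes): the licensee can get 25.06 next round, worth 0.72 × 25.06 = 18.0432 now, so the licensor offers 18.0432, keeping 31.9568.
So by rejecting in round 1, the licensor gets 31.9568 next round, worth 0.58 × 31.9568 = 18.534944 now.
Offer 17 < 18.534944, so the licensor rejects.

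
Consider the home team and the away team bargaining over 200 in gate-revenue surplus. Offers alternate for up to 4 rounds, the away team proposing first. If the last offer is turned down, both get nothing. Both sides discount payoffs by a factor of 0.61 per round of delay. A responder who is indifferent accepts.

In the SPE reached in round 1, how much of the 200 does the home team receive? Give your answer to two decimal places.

92.98

Round 4 (the home team proposes): the away team will accept anything ≥ 0, so the home team offers 0 and keeps 200.
Round 3 (the away team proposes): the home team can get 200 next round, worth 0.61 × 200 = 122 now, so the away team offers 122, keeping 78.
Round 2 (the home team proposes): the away team can get 78 next round, worth 0.61 × 78 = 47.58 now. The home team offers 47.58 and keeps 200 − 47.58 = 152.42.
Round 1 (the away team proposes): the home team can get 152.42 next round, worth 0.61 × 152.42 = 92.9762 now. The away team offers 92.9762 and keeps 200 − 92.9762 = 107.0238.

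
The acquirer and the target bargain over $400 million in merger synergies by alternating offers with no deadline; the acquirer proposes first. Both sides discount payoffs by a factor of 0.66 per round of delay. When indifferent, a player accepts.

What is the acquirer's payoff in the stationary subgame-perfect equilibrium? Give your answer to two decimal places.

In a stationary SPE each proposer offers the other exactly their discounted continuation value.
If the acquirer keeps x when proposing and the target keeps y when proposing, then x = 400 − 0.66y and y = 400 − 0.66x.
Solving: x = 400(1 − 0.66) / (1 − 0.66·0.66) = 136 / 0.5644 ≈ 240.9639.
The target gets 400 − 240.9639 ≈ 159.0361.

240.96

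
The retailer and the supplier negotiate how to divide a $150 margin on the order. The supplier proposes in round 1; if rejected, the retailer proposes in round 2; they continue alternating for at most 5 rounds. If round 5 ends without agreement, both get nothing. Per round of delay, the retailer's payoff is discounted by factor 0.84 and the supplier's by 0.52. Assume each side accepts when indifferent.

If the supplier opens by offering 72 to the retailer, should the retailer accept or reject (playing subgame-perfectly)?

Reject

Round 5 (the supplier proposes): the retailer will accept anything ≥ 0, so the supplier offers 0 and keeps 150.
Round 4 (the retailer proposes): the supplier can get 150 next round, worth 0.52 × 150 = 78 now; the retailer offers that and keeps 72.
Round 3 (the supplier proposes): the retailer can get 72 next round, worth 0.84 × 72 = 60.48 now, so the supplier offers 60.48, keeping 89.52.
Round 2 (the retailer proposes): the supplier can get 89.52 next round, worth 0.52 × 89.52 = 46.5504 now; the retailer offers that and keeps 103.4496.
So by rejecting in round 1, the retailer gets 103.4496 next round, worth 0.84 × 103.4496 = 86.897664 now.
Offer 72 < 86.897664, so the retailer rejects.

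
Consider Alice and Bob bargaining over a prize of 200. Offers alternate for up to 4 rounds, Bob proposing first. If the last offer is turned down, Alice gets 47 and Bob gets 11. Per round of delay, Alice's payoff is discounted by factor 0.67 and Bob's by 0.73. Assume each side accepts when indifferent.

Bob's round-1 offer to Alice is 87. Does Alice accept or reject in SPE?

Work out Alice's continuation value if the offer is rejected.
Round 4 (Alice proposes): Bob gets 11 if talks fail, so Alice offers 11 and keeps 189.
Round 3 (Bob proposes): Alice can get 189 next round, worth 0.67 × 189 = 126.63 now; Bob offers that and keeps 73.37.
Round 2 (Alice proposes): Bob can get 73.37 next round, worth 0.73 × 73.37 = 53.5601 now, so Alice offers 53.5601, keeping 146.4399.
So by rejecting in round 1, Alice gets 146.4399 next round, worth 0.67 × 146.4399 = 98.114733 now.
Offer 87 < 98.114733, so Alice rejects.

Reject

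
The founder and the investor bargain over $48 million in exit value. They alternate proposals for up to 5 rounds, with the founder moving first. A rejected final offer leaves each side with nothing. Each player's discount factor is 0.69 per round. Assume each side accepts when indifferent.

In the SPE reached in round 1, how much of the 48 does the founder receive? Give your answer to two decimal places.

Round 5 (the founder proposes): rejection yields 0 for the investor; the founder offers 0 and keeps 48.
Round 4 (the investor proposes): the founder can get 48 next round, worth 0.69 × 48 = 33.12 now. The investor offers 33.12 and keeps 48 − 33.12 = 14.88.
Round 3 (the founder proposes): the investor can get 14.88 next round, worth 0.69 × 14.88 = 10.2672 now. The founder offers 10.2672 and keeps 48 − 10.2672 = 37.7328.
Round 2 (the investor proposes): the founder can get 37.7328 next round, worth 0.69 × 37.7328 = 26.035632 now. The investor offers 26.035632 and keeps 48 − 26.035632 = 21.964368.
Round 1 (the founder proposes): the investor can get 21.964368 next round, worth 0.69 × 21.964368 = 15.15541392 now, so the founder offers 15.15541392, keeping 32.84458608.

32.84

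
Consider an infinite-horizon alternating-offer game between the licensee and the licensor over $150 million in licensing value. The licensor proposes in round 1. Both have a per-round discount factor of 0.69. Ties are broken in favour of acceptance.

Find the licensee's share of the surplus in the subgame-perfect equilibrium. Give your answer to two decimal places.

61.24

Let x be the licensor's share when the licensor proposes and y be the licensee's share when the licensee proposes.
The licensee accepts iff offered ≥ 0.69·y, so x = 150 − 0.69y. Symmetrically y = 150 − 0.69x.
Substituting: x = 150 − 0.69(150 − 0.69x), giving x(1 − 0.69·0.69) = 150(1 − 0.69).
So x = 150 × 0.31 / 0.5239 ≈ 88.7574, and the licensee receives 150 − x ≈ 61.2426.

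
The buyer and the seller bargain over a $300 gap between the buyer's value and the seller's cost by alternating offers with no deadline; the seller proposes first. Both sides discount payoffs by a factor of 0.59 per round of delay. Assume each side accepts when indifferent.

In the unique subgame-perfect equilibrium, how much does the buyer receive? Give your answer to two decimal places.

111.32

When the seller proposes, the buyer accepts any offer worth at least 0.59 times what the buyer would get by proposing next round; and vice versa.
This gives x = 300 − 0.59y and y = 300 − 0.59x, where x and y are each side's share when it proposes.
Hence (1 − 0.59·0.59)x = 300(1 − 0.59), i.e. 0.6519·x = 123.
x ≈ 188.6792; the buyer's share is 300 − x ≈ 111.3208.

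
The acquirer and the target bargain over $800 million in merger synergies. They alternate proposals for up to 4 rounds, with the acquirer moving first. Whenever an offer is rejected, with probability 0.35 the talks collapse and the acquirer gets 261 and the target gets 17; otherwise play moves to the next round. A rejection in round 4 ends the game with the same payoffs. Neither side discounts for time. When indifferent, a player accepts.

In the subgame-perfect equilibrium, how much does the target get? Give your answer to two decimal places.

279.11

Round 4 (the target proposes): the acquirer gets 261 if talks fail, so the target offers 261 and keeps 539.
Round 3 (the acquirer proposes): rejecting gives the target an expected 0.65 × 539 + 0.35 × 17 = 356.3; the acquirer offers that and keeps 443.7.
Round 2 (the target proposes): rejecting gives the acquirer an expected 0.65 × 443.7 + 0.35 × 261 = 379.755, so the target offers 379.755, keeping 420.245.
Round 1 (the acquirer proposes): rejecting gives the target an expected 0.65 × 420.245 + 0.35 × 17 = 279.10925; the acquirer offers that and keeps 520.89075.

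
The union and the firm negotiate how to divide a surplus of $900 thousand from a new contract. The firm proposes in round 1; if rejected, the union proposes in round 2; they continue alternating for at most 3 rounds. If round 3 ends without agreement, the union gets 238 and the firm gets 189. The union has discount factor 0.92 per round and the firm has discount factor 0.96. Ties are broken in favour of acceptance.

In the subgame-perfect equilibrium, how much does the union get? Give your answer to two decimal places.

Round 3 (the firm proposes): the union gets 238 if talks fail, so the firm offers 238 and keeps 662.
Round 2 (the union proposes): the firm can get 662 next round, worth 0.96 × 662 = 635.52 now; the union offers that and keeps 264.48.
Round 1 (the firm proposes): the union can get 264.48 next round, worth 0.92 × 264.48 = 243.3216 now; the firm offers that and keeps 656.6784.

243.32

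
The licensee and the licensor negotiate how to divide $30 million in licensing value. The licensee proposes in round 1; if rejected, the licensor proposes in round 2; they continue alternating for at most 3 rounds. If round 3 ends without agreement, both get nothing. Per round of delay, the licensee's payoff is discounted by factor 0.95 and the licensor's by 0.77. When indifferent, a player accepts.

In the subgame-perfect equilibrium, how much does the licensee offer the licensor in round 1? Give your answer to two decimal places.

1.16

Round 3 (the licensee proposes): rejection yields 0 for the licensor; the licensee offers 0 and keeps 30.
Round 2 (the licensor proposes): the licensee can get 30 next round, worth 0.95 × 30 = 28.5 now, so the licensor offers 28.5, keeping 1.5.
Round 1 (the licensee proposes): the licensor can get 1.5 next round, worth 0.77 × 1.5 = 1.155 now; the licensee offers that and keeps 28.845.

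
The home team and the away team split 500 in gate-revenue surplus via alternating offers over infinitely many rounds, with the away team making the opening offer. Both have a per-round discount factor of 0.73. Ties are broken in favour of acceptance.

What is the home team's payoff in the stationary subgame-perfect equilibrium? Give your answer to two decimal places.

In a stationary SPE each proposer offers the other exactly their discounted continuation value.
If the away team keeps x when proposing and the home team keeps y when proposing, then x = 500 − 0.73y and y = 500 − 0.73x.
Solving: x = 500(1 − 0.73) / (1 − 0.73·0.73) = 135 / 0.4671 ≈ 289.0173.
The home team gets 500 − 289.0173 ≈ 210.9827.

210.98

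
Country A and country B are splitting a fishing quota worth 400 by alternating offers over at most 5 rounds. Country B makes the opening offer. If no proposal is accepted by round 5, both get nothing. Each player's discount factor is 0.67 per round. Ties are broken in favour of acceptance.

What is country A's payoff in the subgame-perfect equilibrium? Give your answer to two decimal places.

128.14

By backward induction:
Round 5 (country B proposes): rejection yields 0 for country A; country B offers 0 and keeps 400.
Round 4 (country A proposes): country B can get 400 next round, worth 0.67 × 400 = 268 now, so country A offers 268, keeping 132.
Round 3 (country B proposes): country A can get 132 next round, worth 0.67 × 132 = 88.44 now. Country B offers 88.44 and keeps 400 − 88.44 = 311.56.
Round 2 (country A proposes): country B can get 311.56 next round, worth 0.67 × 311.56 = 208.7452 now. Country A offers 208.7452 and keeps 400 − 208.7452 = 191.2548.
Round 1 (country B proposes): country A can get 191.2548 next round, worth 0.67 × 191.2548 = 128.140716 now. Country B offers 128.140716 and keeps 400 − 128.140716 = 271.859284.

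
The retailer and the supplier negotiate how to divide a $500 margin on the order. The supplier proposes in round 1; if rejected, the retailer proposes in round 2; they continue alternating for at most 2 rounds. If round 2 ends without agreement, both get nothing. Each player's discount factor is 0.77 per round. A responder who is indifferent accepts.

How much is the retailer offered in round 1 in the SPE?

385

Round 2 (the retailer proposes): rejection yields 0 for the supplier; the retailer offers 0 and keeps 500.
Round 1 (the supplier proposes): the retailer can get 500 next round, worth 0.77 × 500 = 385 now, so the supplier offers 385, keeping 115.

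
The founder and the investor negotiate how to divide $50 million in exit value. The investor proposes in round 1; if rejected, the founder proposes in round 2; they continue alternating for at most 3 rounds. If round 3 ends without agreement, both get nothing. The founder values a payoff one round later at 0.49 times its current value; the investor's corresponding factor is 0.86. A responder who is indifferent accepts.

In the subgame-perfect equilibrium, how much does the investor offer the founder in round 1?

3.43

Round 3 (the investor proposes): rejection yields 0 for the founder; the investor offers 0 and keeps 50.
Round 2 (the founder proposes): the investor can get 50 next round, worth 0.86 × 50 = 43 now. The founder offers 43 and keeps 50 − 43 = 7.
Round 1 (the investor proposes): the founder can get 7 next round, worth 0.49 × 7 = 3.43 now; the investor offers that and keeps 46.57.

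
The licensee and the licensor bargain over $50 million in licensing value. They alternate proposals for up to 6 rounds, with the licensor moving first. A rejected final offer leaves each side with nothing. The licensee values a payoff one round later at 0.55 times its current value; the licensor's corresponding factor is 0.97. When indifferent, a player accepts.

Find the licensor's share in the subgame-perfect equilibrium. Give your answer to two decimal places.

Solve by backward induction from round 6.
Round 6 (the licensee proposes): rejection yields 0 for the licensor; the licensee offers 0 and keeps 50.
Round 5 (the licensor proposes): the licensee can get 50 next round, worth 0.55 × 50 = 27.5 now, so the licensor offers 27.5, keeping 22.5.
Round 4 (the licensee proposes): the licensor can get 22.5 next round, worth 0.97 × 22.5 = 21.825 now; the licensee offers that and keeps 28.175.
Round 3 (the licensor proposes): the licensee can get 28.175 next round, worth 0.55 × 28.175 = 15.49625 now. The licensor offers 15.49625 and keeps 50 − 15.49625 = 34.50375.
Round 2 (the licensee proposes): the licensor can get 34.50375 next round, worth 0.97 × 34.50375 = 33.4686375 now. The licensee offers 33.4686375 and keeps 50 − 33.4686375 = 16.5313625.
Round 1 (the licensor proposes): the licensee can get 16.5313625 next round, worth 0.55 × 16.5313625 = 9.092249375 now, so the licensor offers 9.092249375, keeping 40.907750625.

40.91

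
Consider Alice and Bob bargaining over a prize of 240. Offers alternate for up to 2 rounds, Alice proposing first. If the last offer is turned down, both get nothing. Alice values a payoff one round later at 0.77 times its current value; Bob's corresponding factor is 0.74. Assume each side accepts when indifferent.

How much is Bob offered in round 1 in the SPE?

177.6

Solve by backward induction from round 2.
Round 2 (Bob proposes): Alice will accept anything ≥ 0, so Bob offers 0 and keeps 240.
Round 1 (Alice proposes): Bob can get 240 next round, worth 0.74 × 240 = 177.6 now. Alice offers 177.6 and keeps 240 − 177.6 = 62.4.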